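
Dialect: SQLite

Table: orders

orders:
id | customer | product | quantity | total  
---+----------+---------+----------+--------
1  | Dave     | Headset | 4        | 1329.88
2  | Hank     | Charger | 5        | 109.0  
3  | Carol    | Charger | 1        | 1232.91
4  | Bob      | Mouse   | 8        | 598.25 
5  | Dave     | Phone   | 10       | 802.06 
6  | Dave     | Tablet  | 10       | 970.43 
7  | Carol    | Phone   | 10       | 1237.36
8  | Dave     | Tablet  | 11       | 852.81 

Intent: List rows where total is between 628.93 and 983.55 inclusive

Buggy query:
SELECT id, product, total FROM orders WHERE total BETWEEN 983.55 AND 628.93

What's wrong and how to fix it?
Bug: The bounds are reversed; BETWEEN a AND b requires a <= b to match anything

Fix: Write BETWEEN 628.93 AND 983.55

Corrected query:
SELECT id, product, total FROM orders WHERE total BETWEEN 628.93 AND 983.55

Result:
id | product | total 
---+---------+-------
5  | Phone   | 802.06
6  | Tablet  | 970.43
8  | Tablet  | 852.81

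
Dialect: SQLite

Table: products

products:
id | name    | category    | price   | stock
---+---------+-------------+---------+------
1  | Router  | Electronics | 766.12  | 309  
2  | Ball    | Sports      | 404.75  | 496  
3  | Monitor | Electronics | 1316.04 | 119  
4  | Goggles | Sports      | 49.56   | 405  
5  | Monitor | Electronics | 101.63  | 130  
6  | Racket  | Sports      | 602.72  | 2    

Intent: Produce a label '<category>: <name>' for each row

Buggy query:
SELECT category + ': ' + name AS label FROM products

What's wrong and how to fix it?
Bug: '+' is numeric addition; on text columns SQLite converts them to 0 instead of concatenating

Fix: Replace + with || to concatenate text

Corrected query:
SELECT category || ': ' || name AS label FROM products

Result:
label               
--------------------
Electronics: Router 
Sports: Ball        
Electronics: Monitor
Sports: Goggles     
Electronics: Monitor
Sports: Racket      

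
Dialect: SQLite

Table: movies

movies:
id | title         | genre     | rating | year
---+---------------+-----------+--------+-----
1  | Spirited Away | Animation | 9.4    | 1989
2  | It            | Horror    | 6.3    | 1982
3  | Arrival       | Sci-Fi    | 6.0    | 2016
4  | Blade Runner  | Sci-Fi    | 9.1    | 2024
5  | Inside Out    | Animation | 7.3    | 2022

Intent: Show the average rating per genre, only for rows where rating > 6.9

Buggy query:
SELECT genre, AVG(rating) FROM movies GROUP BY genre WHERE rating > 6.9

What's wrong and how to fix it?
Bug: WHERE cannot follow GROUP BY

Fix: Place WHERE between FROM and GROUP BY

Corrected query:
SELECT genre, AVG(rating) FROM movies WHERE rating > 6.9 GROUP BY genre

Result:
genre     | AVG(rating)
----------+------------
Animation | 8.35       
Sci-Fi    | 9.1        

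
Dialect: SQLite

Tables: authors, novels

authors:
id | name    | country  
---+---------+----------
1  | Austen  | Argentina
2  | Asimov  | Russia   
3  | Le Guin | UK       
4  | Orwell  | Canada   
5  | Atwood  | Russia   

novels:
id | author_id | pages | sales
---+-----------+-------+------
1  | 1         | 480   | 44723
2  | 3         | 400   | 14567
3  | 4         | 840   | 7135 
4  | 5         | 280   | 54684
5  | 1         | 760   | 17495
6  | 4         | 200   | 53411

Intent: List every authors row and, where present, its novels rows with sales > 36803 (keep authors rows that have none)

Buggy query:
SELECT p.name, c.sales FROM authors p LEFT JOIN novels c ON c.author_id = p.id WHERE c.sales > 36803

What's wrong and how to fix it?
Bug: A WHERE condition on the right-hand table after LEFT JOIN drops unmatched parents

Fix: Put 'c.sales > 36803' in the JOIN's ON clause instead of WHERE

Corrected query:
SELECT p.name, c.sales FROM authors p LEFT JOIN novels c ON c.author_id = p.id AND c.sales > 36803

Result:
name    | sales
--------+------
Austen  | 44723
Asimov  | NULL 
Le Guin | NULL 
Orwell  | 53411
Atwood  | 54684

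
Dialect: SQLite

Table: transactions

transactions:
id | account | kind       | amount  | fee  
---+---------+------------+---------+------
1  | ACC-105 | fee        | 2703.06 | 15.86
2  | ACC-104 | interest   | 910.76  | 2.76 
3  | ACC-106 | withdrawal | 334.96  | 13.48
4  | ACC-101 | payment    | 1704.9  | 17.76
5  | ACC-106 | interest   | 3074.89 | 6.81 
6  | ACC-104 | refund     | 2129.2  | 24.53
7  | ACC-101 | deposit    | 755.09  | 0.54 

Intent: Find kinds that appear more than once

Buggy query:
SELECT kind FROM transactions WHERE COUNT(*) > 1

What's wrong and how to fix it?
Bug: WHERE can't reference COUNT(*); aggregates are computed after WHERE

Fix: GROUP BY kind, then filter groups with HAVING COUNT(*) > 1

Corrected query:
SELECT kind FROM transactions GROUP BY kind HAVING COUNT(*) > 1

Result:
kind    
--------
interest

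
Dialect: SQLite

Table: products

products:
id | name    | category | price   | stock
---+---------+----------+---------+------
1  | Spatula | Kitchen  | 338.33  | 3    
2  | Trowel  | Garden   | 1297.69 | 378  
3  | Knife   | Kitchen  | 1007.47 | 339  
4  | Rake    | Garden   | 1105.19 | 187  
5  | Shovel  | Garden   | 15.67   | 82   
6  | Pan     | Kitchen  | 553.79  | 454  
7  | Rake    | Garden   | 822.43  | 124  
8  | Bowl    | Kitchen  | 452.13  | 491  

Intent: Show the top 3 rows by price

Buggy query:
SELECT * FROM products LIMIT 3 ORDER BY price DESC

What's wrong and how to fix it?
Bug: LIMIT must come after ORDER BY

Fix: Swap the clauses: ORDER BY first, then LIMIT

Corrected query:
SELECT * FROM products ORDER BY price DESC LIMIT 3

Result:
id | name   | category | price   | stock
---+--------+----------+---------+------
2  | Trowel | Garden   | 1297.69 | 378  
4  | Rake   | Garden   | 1105.19 | 187  
3  | Knife  | Kitchen  | 1007.47 | 339  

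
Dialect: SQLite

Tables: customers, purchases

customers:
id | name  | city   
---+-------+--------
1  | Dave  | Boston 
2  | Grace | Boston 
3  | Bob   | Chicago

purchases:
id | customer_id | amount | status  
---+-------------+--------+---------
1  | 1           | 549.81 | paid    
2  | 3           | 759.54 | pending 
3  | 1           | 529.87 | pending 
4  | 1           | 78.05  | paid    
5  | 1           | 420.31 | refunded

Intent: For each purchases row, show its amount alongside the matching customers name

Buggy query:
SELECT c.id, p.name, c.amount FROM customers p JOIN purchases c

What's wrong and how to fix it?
Bug: JOIN with no ON clause produces a cartesian product; every purchases row pairs with every customers row

Fix: Add ON c.customer_id = p.id to the JOIN

Corrected query:
SELECT c.id, p.name, c.amount FROM customers p JOIN purchases c ON c.customer_id = p.id

Result:
id | name | amount
---+------+-------
1  | Dave | 549.81
2  | Bob  | 759.54
3  | Dave | 529.87
4  | Dave | 78.05 
5  | Dave | 420.31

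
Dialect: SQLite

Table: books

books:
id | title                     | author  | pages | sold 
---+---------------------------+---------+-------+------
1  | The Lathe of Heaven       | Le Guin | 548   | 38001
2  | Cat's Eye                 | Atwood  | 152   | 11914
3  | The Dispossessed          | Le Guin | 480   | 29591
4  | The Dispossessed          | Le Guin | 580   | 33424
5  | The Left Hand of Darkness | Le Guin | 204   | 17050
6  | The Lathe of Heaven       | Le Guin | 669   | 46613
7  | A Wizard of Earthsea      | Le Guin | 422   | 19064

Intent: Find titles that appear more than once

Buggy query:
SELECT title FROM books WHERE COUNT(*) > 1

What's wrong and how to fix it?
Bug: WHERE can't reference COUNT(*); aggregates are computed after WHERE

Fix: Group first, then use HAVING for the count condition

Corrected query:
SELECT title FROM books GROUP BY title HAVING COUNT(*) > 1

Result:
title              
-------------------
The Dispossessed   
The Lathe of Heaven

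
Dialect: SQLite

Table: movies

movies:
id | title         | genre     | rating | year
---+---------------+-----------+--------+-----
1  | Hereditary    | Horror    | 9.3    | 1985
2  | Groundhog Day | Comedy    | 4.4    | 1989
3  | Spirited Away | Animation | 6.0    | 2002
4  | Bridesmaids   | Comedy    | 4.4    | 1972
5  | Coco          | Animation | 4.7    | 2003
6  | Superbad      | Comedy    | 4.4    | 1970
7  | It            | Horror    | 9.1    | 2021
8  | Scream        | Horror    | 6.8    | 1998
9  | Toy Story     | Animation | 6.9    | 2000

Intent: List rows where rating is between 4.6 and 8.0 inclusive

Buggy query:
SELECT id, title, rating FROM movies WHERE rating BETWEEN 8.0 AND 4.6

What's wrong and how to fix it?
Bug: The bounds are reversed; BETWEEN a AND b requires a <= b to match anything

Fix: Swap the bounds so the smaller value comes first

Corrected query:
SELECT id, title, rating FROM movies WHERE rating BETWEEN 4.6 AND 8.0

Result:
id | title         | rating
---+---------------+-------
3  | Spirited Away | 6     
5  | Coco          | 4.7   
8  | Scream        | 6.8   
9  | Toy Story     | 6.9   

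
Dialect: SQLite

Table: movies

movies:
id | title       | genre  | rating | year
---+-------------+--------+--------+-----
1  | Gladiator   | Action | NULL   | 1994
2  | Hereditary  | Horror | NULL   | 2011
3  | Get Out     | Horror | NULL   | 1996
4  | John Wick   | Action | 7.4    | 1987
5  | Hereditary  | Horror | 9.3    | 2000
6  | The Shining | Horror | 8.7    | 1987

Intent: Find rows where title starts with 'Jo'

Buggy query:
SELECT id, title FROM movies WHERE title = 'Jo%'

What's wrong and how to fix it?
Bug: '=' compares the literal string including the % character; pattern matching needs LIKE

Fix: Use LIKE for wildcard pattern matching

Corrected query:
SELECT id, title FROM movies WHERE title LIKE 'Jo%'

Result:
id | title    
---+----------
4  | John Wick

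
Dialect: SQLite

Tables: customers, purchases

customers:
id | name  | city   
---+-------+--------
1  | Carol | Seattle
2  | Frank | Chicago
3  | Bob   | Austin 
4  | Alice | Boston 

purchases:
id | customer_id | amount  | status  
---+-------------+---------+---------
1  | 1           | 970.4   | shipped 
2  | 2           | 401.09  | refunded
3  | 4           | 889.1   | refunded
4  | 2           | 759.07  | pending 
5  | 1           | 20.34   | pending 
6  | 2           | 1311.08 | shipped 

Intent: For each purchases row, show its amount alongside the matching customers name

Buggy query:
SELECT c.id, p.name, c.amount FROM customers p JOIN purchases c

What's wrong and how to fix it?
Bug: Missing join condition: each purchases row is matched to all customers rows instead of just its own

Fix: Add ON c.customer_id = p.id to the JOIN

Corrected query:
SELECT c.id, p.name, c.amount FROM customers p JOIN purchases c ON c.customer_id = p.id

Result:
id | name  | amount 
---+-------+--------
1  | Carol | 970.4  
2  | Frank | 401.09 
3  | Alice | 889.1  
4  | Frank | 759.07 
5  | Carol | 20.34  
6  | Frank | 1311.08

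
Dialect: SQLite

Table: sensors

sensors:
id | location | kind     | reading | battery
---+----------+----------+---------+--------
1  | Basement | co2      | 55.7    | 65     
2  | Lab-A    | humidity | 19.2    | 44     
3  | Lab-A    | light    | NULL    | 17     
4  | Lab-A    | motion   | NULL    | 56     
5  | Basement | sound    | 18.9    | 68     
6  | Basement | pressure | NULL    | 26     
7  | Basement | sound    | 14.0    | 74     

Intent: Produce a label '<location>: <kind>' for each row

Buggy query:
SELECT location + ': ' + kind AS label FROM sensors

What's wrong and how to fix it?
Bug: SQLite uses || for string concatenation; + coerces text to numbers (yielding 0)

Fix: Use the || operator for string concatenation

Corrected query:
SELECT location || ': ' || kind AS label FROM sensors

Result:
label             
------------------
Basement: co2     
Lab-A: humidity   
Lab-A: light      
Lab-A: motion     
Basement: sound   
Basement: pressure
Basement: sound   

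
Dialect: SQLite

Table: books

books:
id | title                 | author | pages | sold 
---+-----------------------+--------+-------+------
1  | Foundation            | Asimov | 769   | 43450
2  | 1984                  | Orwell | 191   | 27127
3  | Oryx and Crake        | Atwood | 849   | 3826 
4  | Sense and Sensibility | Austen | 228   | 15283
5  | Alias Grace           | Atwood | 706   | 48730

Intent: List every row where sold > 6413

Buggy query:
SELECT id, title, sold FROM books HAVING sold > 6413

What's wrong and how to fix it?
Bug: This is a non-aggregate query (no GROUP BY, no aggregates), so in SQLite the HAVING clause is invalid here; a row-level condition belongs in WHERE

Fix: Replace HAVING with WHERE since the condition applies to individual rows

Corrected query:
SELECT id, title, sold FROM books WHERE sold > 6413

Result:
id | title                 | sold 
---+-----------------------+------
1  | Foundation            | 43450
2  | 1984                  | 27127
4  | Sense and Sensibility | 15283
5  | Alias Grace           | 48730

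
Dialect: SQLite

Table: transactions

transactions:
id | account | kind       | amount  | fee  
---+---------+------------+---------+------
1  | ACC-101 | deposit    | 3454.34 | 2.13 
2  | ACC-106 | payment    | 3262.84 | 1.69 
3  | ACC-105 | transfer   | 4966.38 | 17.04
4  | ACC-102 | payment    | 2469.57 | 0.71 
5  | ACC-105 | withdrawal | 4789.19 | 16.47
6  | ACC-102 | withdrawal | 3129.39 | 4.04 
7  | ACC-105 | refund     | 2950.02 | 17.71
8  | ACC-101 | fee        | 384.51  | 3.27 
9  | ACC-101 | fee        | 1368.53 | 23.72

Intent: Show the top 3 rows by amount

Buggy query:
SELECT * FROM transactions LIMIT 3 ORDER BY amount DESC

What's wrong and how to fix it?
Bug: LIMIT must come after ORDER BY

Fix: Sort with ORDER BY, then apply LIMIT

Corrected query:
SELECT * FROM transactions ORDER BY amount DESC LIMIT 3

Result:
id | account | kind       | amount  | fee  
---+---------+------------+---------+------
3  | ACC-105 | transfer   | 4966.38 | 17.04
5  | ACC-105 | withdrawal | 4789.19 | 16.47
1  | ACC-101 | deposit    | 3454.34 | 2.13 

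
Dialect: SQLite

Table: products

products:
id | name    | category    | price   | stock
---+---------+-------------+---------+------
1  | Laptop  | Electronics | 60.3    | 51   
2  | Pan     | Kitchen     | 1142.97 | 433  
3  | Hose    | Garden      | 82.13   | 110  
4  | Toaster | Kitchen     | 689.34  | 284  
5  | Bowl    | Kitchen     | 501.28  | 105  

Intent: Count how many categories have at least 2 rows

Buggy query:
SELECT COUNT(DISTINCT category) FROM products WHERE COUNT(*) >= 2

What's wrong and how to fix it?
Bug: WHERE filters individual rows, not groups, so a group-level COUNT is invalid there

Fix: Group first with HAVING COUNT(*) >= 2, then COUNT the resulting groups

Corrected query:
SELECT COUNT(*) FROM (SELECT category FROM products GROUP BY category HAVING COUNT(*) >= 2)

Result:
COUNT(*)
--------
1       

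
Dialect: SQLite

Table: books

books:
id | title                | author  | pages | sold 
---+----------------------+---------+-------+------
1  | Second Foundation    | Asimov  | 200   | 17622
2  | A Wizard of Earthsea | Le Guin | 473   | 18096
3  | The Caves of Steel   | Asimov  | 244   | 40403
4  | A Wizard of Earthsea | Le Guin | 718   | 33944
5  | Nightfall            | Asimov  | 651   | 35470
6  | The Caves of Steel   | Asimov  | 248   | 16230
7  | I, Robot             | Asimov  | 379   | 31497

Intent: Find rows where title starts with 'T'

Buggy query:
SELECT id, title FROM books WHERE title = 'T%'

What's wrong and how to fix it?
Bug: '=' compares the literal string including the % character; pattern matching needs LIKE

Fix: Use LIKE for wildcard pattern matching

Corrected query:
SELECT id, title FROM books WHERE title LIKE 'T%'

Result:
id | title             
---+-------------------
3  | The Caves of Steel
6  | The Caves of Steel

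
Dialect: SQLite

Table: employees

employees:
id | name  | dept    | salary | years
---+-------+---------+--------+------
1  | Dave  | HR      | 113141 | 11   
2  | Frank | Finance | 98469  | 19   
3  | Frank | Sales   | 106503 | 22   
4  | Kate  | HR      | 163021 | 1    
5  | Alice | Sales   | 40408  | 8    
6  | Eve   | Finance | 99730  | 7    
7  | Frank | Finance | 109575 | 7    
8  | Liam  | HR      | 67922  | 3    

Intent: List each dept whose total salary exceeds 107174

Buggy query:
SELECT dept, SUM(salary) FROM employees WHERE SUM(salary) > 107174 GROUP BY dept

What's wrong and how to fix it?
Bug: Aggregate functions cannot appear in a WHERE clause

Fix: Use HAVING (which filters groups after aggregation) instead of WHERE

Corrected query:
SELECT dept, SUM(salary) FROM employees GROUP BY dept HAVING SUM(salary) > 107174

Result:
dept    | SUM(salary)
--------+------------
Finance | 307774     
HR      | 344084     
Sales   | 146911     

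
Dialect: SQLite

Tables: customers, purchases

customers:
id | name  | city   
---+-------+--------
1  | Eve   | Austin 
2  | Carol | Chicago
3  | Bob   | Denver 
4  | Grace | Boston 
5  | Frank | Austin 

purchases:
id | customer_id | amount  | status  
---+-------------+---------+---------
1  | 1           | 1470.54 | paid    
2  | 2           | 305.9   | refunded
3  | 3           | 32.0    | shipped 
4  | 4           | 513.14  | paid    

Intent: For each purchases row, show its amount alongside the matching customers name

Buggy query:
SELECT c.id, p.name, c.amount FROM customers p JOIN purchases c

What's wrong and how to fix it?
Bug: JOIN with no ON clause produces a cartesian product; every purchases row pairs with every customers row

Fix: Add ON c.customer_id = p.id to the JOIN

Corrected query:
SELECT c.id, p.name, c.amount FROM customers p JOIN purchases c ON c.customer_id = p.id

Result:
id | name  | amount 
---+-------+--------
1  | Eve   | 1470.54
2  | Carol | 305.9  
3  | Bob   | 32     
4  | Grace | 513.14 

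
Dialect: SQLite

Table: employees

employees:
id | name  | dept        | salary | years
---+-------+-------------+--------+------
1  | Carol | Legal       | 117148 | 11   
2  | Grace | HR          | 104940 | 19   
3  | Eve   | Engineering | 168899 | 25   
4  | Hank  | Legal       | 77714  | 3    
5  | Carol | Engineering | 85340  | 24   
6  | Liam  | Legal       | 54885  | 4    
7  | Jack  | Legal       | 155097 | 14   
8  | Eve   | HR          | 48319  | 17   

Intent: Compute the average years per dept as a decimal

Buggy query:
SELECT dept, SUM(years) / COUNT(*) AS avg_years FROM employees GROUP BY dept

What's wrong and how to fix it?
Bug: Both operands are integers, so '/' performs integer division and truncates

Fix: Cast one side to REAL so the division keeps the fractional part

Corrected query:
SELECT dept, SUM(years) * 1.0 / COUNT(*) AS avg_years FROM employees GROUP BY dept

Result:
dept        | avg_years
------------+----------
Engineering | 24.5     
HR          | 18       
Legal       | 8        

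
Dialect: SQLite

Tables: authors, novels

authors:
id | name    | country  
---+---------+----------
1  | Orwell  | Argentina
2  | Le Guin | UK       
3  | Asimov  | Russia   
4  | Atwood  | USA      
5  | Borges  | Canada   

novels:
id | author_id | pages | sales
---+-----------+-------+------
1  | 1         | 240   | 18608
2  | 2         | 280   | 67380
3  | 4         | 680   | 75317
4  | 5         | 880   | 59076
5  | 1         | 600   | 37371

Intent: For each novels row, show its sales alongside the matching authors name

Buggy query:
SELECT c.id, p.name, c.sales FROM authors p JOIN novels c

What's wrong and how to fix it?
Bug: JOIN with no ON clause produces a cartesian product; every novels row pairs with every authors row

Fix: Add ON c.author_id = p.id to the JOIN

Corrected query:
SELECT c.id, p.name, c.sales FROM authors p JOIN novels c ON c.author_id = p.id

Result:
id | name    | sales
---+---------+------
1  | Orwell  | 18608
2  | Le Guin | 67380
3  | Atwood  | 75317
4  | Borges  | 59076
5  | Orwell  | 37371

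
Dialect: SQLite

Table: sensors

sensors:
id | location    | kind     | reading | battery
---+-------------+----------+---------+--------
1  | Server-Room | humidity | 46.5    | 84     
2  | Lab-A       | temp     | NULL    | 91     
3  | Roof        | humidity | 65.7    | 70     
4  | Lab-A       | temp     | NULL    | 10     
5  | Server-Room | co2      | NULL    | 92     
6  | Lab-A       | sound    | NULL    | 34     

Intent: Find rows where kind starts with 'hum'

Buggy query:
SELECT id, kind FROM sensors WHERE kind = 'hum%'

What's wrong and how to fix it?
Bug: '=' compares the literal string including the % character; pattern matching needs LIKE

Fix: Replace '=' with LIKE so 'hum%' is treated as a pattern

Corrected query:
SELECT id, kind FROM sensors WHERE kind LIKE 'hum%'

Result:
id | kind    
---+---------
1  | humidity
3  | humidity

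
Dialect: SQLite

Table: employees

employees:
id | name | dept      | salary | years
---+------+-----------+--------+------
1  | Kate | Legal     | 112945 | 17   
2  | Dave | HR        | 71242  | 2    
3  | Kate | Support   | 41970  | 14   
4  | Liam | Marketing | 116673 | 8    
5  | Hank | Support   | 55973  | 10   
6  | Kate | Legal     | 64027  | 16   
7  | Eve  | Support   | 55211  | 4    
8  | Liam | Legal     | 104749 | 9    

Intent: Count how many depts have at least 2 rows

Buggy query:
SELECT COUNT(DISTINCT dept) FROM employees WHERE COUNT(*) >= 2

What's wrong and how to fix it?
Bug: WHERE filters individual rows, not groups, so a group-level COUNT is invalid there

Fix: Group first with HAVING COUNT(*) >= 2, then COUNT the resulting groups

Corrected query:
SELECT COUNT(*) FROM (SELECT dept FROM employees GROUP BY dept HAVING COUNT(*) >= 2)

Result:
COUNT(*)
--------
2       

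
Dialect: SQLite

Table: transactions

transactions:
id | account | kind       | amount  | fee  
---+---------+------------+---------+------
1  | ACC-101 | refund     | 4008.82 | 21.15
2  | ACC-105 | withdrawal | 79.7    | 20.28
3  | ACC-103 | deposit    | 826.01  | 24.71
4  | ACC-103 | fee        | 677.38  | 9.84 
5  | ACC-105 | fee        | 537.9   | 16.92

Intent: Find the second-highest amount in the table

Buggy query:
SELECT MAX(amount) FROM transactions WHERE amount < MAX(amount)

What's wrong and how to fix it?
Bug: MAX(amount) on the right of the comparison is an aggregate-in-WHERE error

Fix: Compute the overall MAX in a subquery, then take MAX of rows below it

Corrected query:
SELECT MAX(amount) FROM transactions WHERE amount < (SELECT MAX(amount) FROM transactions)

Result:
MAX(amount)
-----------
826.01     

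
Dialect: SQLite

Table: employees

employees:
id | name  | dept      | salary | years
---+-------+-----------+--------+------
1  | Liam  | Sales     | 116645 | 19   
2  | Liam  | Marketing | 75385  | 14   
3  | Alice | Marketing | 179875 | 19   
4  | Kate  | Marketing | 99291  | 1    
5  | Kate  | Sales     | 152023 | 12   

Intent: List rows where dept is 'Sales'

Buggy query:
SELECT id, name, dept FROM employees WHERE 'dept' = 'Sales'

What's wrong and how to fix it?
Bug: 'dept' in single quotes is a string literal, not the column; the comparison is literal-vs-literal and never true

Fix: Reference the column as dept without single quotes

Corrected query:
SELECT id, name, dept FROM employees WHERE dept = 'Sales'

Result:
id | name | dept 
---+------+------
1  | Liam | Sales
5  | Kate | Sales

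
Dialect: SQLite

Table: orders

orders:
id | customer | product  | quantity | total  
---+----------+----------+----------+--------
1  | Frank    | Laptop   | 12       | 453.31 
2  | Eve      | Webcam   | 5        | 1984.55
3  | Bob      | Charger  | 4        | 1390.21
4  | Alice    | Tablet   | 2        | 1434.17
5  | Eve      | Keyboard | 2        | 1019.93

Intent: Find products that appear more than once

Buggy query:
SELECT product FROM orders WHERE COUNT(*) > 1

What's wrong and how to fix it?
Bug: WHERE can't reference COUNT(*); aggregates are computed after WHERE

Fix: Group first, then use HAVING for the count condition

Corrected query:
SELECT product FROM orders GROUP BY product HAVING COUNT(*) > 1

Result:
(no rows)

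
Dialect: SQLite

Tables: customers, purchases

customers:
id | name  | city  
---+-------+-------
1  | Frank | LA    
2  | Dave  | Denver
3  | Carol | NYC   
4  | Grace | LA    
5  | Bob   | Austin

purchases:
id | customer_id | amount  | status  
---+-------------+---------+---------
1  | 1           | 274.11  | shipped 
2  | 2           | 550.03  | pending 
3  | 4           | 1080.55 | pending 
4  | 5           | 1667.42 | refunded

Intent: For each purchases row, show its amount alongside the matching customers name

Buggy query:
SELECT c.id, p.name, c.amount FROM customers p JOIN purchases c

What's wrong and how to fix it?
Bug: Missing join condition: each purchases row is matched to all customers rows instead of just its own

Fix: Add ON c.customer_id = p.id to the JOIN

Corrected query:
SELECT c.id, p.name, c.amount FROM customers p JOIN purchases c ON c.customer_id = p.id

Result:
id | name  | amount 
---+-------+--------
1  | Frank | 274.11 
2  | Dave  | 550.03 
3  | Grace | 1080.55
4  | Bob   | 1667.42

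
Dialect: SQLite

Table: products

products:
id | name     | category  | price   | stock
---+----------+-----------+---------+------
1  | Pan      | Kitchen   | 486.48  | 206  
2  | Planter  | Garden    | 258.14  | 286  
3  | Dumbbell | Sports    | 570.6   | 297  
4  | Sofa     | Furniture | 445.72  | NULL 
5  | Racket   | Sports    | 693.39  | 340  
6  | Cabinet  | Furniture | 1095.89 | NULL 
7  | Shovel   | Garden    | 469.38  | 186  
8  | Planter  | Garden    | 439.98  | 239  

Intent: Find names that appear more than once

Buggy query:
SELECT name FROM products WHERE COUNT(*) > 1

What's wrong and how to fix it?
Bug: WHERE can't reference COUNT(*); aggregates are computed after WHERE

Fix: GROUP BY name, then filter groups with HAVING COUNT(*) > 1

Corrected query:
SELECT name FROM products GROUP BY name HAVING COUNT(*) > 1

Result:
name   
-------
Planter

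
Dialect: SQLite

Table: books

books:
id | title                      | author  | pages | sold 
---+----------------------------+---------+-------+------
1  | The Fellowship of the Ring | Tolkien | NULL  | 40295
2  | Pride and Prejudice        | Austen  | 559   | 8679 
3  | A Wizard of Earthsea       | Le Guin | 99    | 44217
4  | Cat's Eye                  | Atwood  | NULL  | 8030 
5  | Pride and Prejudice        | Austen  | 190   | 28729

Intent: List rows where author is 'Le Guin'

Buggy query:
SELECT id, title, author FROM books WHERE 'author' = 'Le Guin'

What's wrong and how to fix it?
Bug: Single quotes denote string literals in SQL; the column name is being compared as a constant string

Fix: Remove the quotes around the column name (or use double quotes for an identifier)

Corrected query:
SELECT id, title, author FROM books WHERE author = 'Le Guin'

Result:
id | title                | author 
---+----------------------+--------
3  | A Wizard of Earthsea | Le Guin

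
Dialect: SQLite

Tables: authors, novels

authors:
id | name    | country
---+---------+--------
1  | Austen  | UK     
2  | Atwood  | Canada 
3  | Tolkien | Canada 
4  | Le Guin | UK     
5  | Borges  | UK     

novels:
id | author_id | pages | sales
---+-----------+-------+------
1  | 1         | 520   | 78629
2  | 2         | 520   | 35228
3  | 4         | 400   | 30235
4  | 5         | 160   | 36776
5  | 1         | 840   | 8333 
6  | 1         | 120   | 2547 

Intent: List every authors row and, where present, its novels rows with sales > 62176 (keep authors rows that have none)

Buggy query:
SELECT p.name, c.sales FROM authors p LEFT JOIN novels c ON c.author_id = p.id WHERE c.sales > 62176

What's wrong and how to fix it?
Bug: A WHERE condition on the right-hand table after LEFT JOIN drops unmatched parents

Fix: Move the right-table condition into the ON clause so unmatched parents are kept

Corrected query:
SELECT p.name, c.sales FROM authors p LEFT JOIN novels c ON c.author_id = p.id AND c.sales > 62176

Result:
name    | sales
--------+------
Austen  | 78629
Atwood  | NULL 
Tolkien | NULL 
Le Guin | NULL 
Borges  | NULL 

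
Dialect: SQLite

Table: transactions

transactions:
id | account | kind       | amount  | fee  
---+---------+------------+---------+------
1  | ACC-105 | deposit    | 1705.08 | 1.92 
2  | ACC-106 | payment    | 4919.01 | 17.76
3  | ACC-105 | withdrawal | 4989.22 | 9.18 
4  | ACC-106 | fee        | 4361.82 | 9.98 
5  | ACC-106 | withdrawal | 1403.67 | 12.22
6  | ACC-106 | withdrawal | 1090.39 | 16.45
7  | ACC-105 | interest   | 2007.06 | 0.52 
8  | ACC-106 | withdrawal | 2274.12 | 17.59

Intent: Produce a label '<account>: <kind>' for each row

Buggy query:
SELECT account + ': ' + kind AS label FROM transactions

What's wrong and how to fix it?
Bug: SQLite uses || for string concatenation; + coerces text to numbers (yielding 0)

Fix: Use the || operator for string concatenation

Corrected query:
SELECT account || ': ' || kind AS label FROM transactions

Result:
label              
-------------------
ACC-105: deposit   
ACC-106: payment   
ACC-105: withdrawal
ACC-106: fee       
ACC-106: withdrawal
ACC-106: withdrawal
ACC-105: interest  
ACC-106: withdrawal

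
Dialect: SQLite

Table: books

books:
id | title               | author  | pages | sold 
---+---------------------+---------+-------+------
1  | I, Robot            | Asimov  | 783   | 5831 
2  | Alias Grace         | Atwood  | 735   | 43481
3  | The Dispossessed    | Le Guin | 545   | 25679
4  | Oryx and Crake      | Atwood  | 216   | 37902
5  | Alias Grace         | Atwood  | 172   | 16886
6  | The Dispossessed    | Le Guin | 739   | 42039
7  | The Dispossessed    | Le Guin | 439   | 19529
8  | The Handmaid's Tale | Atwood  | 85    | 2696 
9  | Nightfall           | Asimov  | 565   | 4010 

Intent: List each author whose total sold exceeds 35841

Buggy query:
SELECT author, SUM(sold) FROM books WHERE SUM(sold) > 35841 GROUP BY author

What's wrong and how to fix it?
Bug: WHERE runs before GROUP BY, so aggregates aren't available there

Fix: Use HAVING (which filters groups after aggregation) instead of WHERE

Corrected query:
SELECT author, SUM(sold) FROM books GROUP BY author HAVING SUM(sold) > 35841

Result:
author  | SUM(sold)
--------+----------
Atwood  | 100965   
Le Guin | 87247    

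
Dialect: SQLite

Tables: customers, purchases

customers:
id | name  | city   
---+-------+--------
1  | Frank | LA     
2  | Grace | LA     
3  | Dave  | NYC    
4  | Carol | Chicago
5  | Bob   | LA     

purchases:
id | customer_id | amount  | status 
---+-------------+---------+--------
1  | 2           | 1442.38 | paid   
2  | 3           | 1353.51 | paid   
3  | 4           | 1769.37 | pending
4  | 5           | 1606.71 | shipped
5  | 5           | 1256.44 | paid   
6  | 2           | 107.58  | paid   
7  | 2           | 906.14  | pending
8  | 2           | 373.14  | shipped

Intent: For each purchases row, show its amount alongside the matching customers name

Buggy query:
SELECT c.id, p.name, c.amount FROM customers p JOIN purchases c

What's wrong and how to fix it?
Bug: Missing join condition: each purchases row is matched to all customers rows instead of just its own

Fix: Specify the join condition linking the foreign key to the parent id

Corrected query:
SELECT c.id, p.name, c.amount FROM customers p JOIN purchases c ON c.customer_id = p.id

Result:
id | name  | amount 
---+-------+--------
1  | Grace | 1442.38
2  | Dave  | 1353.51
3  | Carol | 1769.37
4  | Bob   | 1606.71
5  | Bob   | 1256.44
6  | Grace | 107.58 
7  | Grace | 906.14 
8  | Grace | 373.14 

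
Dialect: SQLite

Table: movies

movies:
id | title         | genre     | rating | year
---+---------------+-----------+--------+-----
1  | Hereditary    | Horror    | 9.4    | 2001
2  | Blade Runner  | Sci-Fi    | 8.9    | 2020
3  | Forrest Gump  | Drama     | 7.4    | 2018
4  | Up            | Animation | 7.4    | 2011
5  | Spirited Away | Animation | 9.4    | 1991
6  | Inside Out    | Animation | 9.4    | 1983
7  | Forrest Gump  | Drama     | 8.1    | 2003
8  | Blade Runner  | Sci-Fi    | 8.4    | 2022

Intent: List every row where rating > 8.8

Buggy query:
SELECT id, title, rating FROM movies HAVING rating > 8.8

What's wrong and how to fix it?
Bug: HAVING filters the output of aggregation, but this query has no GROUP BY and no aggregate functions, so SQLite rejects it (HAVING clause on a non-aggregate query); the condition here is per row

Fix: Use WHERE for row-level filtering

Corrected query:
SELECT id, title, rating FROM movies WHERE rating > 8.8

Result:
id | title         | rating
---+---------------+-------
1  | Hereditary    | 9.4   
2  | Blade Runner  | 8.9   
5  | Spirited Away | 9.4   
6  | Inside Out    | 9.4   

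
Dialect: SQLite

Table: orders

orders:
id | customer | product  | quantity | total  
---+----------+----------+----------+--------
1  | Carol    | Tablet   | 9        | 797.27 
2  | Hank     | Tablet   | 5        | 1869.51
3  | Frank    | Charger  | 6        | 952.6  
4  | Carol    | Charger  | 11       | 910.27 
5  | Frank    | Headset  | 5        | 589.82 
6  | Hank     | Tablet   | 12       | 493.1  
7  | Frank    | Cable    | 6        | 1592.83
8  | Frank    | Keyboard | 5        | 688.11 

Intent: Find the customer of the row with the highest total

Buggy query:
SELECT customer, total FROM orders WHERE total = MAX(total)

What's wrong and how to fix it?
Bug: MAX(total) is an aggregate and cannot be used directly in WHERE

Fix: Wrap MAX in a scalar subquery so WHERE compares against a single value

Corrected query:
SELECT customer, total FROM orders WHERE total = (SELECT MAX(total) FROM orders)

Result:
customer | total  
---------+--------
Hank     | 1869.51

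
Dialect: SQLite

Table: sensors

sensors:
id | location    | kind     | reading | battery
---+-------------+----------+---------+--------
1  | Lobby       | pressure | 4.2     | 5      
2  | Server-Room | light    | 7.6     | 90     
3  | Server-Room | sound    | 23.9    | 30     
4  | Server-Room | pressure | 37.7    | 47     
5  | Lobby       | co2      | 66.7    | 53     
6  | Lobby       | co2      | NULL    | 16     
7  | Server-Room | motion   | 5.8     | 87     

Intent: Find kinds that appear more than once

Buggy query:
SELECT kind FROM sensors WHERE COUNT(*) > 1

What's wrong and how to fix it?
Bug: WHERE can't reference COUNT(*); aggregates are computed after WHERE

Fix: Group first, then use HAVING for the count condition

Corrected query:
SELECT kind FROM sensors GROUP BY kind HAVING COUNT(*) > 1

Result:
kind    
--------
co2     
pressure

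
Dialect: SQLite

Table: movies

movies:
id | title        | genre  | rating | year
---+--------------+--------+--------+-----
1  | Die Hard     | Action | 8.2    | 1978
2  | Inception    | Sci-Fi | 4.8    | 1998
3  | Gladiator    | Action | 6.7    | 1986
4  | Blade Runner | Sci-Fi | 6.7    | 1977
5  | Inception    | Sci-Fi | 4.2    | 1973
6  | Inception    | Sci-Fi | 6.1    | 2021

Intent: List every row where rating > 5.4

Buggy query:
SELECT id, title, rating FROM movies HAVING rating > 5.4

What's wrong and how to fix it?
Bug: HAVING filters the output of aggregation, but this query has no GROUP BY and no aggregate functions, so SQLite rejects it (HAVING clause on a non-aggregate query); the condition here is per row

Fix: Replace HAVING with WHERE since the condition applies to individual rows

Corrected query:
SELECT id, title, rating FROM movies WHERE rating > 5.4

Result:
id | title        | rating
---+--------------+-------
1  | Die Hard     | 8.2   
3  | Gladiator    | 6.7   
4  | Blade Runner | 6.7   
6  | Inception    | 6.1   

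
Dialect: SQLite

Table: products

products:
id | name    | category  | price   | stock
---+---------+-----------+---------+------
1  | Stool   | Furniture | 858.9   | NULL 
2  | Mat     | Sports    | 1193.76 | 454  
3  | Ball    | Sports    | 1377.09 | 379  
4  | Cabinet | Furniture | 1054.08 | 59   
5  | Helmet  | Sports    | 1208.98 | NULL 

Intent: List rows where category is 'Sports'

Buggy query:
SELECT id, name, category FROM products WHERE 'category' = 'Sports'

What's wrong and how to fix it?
Bug: Single quotes denote string literals in SQL; the column name is being compared as a constant string

Fix: Reference the column as category without single quotes

Corrected query:
SELECT id, name, category FROM products WHERE category = 'Sports'

Result:
id | name   | category
---+--------+---------
2  | Mat    | Sports  
3  | Ball   | Sports  
5  | Helmet | Sports  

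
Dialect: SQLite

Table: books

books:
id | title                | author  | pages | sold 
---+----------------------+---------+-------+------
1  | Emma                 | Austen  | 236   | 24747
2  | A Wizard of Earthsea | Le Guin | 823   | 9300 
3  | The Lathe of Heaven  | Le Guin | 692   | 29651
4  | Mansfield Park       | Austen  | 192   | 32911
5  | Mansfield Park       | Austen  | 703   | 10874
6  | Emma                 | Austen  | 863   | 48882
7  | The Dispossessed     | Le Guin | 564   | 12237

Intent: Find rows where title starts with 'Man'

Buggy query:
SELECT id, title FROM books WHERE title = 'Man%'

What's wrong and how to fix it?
Bug: Wildcards only work with LIKE; '=' treats '%' as a literal character

Fix: Use LIKE for wildcard pattern matching

Corrected query:
SELECT id, title FROM books WHERE title LIKE 'Man%'

Result:
id | title         
---+---------------
4  | Mansfield Park
5  | Mansfield Park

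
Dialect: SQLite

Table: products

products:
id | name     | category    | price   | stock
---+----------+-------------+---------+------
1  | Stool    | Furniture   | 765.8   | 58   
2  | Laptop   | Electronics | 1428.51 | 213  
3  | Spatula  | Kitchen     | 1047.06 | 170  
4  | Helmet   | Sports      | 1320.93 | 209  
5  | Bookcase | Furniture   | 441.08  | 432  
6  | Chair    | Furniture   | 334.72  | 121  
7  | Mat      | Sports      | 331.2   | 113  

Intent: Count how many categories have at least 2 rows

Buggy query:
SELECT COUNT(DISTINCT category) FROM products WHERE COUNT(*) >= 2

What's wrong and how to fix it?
Bug: WHERE filters individual rows, not groups, so a group-level COUNT is invalid there

Fix: Use a subquery that GROUPs and filters with HAVING, then count its rows

Corrected query:
SELECT COUNT(*) FROM (SELECT category FROM products GROUP BY category HAVING COUNT(*) >= 2)

Result:
COUNT(*)
--------
2       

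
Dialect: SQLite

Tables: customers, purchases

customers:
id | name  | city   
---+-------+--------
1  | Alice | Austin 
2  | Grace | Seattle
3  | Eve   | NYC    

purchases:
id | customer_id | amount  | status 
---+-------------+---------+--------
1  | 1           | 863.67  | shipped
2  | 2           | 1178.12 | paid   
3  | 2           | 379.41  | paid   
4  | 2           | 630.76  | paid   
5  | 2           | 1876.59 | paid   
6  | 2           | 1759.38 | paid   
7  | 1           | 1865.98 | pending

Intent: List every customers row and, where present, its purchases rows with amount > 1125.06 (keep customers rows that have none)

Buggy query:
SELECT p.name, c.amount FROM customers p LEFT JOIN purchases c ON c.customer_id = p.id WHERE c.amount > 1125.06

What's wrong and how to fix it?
Bug: A WHERE condition on the right-hand table after LEFT JOIN drops unmatched parents

Fix: Put 'c.amount > 1125.06' in the JOIN's ON clause instead of WHERE

Corrected query:
SELECT p.name, c.amount FROM customers p LEFT JOIN purchases c ON c.customer_id = p.id AND c.amount > 1125.06

Result:
name  | amount 
------+--------
Alice | 1865.98
Grace | 1178.12
Grace | 1759.38
Grace | 1876.59
Eve   | NULL   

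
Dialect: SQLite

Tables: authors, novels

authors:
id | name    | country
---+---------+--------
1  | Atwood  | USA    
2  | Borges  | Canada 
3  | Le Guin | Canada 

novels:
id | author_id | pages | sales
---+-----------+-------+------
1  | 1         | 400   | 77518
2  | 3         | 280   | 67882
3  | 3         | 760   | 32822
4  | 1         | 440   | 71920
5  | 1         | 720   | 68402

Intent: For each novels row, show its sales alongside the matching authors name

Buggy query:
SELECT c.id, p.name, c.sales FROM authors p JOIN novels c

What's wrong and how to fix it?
Bug: Missing join condition: each novels row is matched to all authors rows instead of just its own

Fix: Add ON c.author_id = p.id to the JOIN

Corrected query:
SELECT c.id, p.name, c.sales FROM authors p JOIN novels c ON c.author_id = p.id

Result:
id | name    | sales
---+---------+------
1  | Atwood  | 77518
2  | Le Guin | 67882
3  | Le Guin | 32822
4  | Atwood  | 71920
5  | Atwood  | 68402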